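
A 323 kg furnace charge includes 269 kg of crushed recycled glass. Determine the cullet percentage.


Cullet ratio = (cullet mass / total batch mass) * 100
  Ratio = 269 / 323 * 100 = 83.28%

83.28%


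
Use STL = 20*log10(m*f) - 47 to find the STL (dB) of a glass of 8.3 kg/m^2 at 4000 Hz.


Mass law: STL = 20 * log10(m * f) - 47
  m * f = 8.3 * 4000 = 33200
  log10(33200) = 4.52114
  STL = 20 * 4.52114 - 47 = 90.4228 - 47 = 43.4 dB

43.4 dB


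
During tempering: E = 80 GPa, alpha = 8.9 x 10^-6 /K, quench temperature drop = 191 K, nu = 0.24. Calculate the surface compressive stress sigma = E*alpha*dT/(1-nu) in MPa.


Tempering stress: sigma = E * alpha * dT / (1 - nu)
  E (MPa) = 80 * 1000 = 80000
  Numerator = 80000 * (8.9 x 10^-6) * 191 = 135.992
  Denominator = 1 - 0.24 = 0.76
  sigma = 135.992 / 0.76 = 178.9 MPa

178.9 MPa


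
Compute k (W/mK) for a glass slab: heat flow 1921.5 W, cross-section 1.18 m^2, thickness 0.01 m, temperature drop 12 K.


Fourier's law rearranged: k = Q * t / (A * dT)
  Numerator = 1921.5 * 0.01 = 19.215
  Denominator = 1.18 * 12 = 14.16
  k = 19.215 / 14.16 = 1.357 W/mK

1.357 W/mK


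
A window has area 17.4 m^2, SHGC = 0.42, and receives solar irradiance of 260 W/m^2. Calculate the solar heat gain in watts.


Solar heat gain: Q = Area * SHGC * Irradiance
  Q = 17.4 * 0.42 * 260 = 1900.1 W

1900.1 W


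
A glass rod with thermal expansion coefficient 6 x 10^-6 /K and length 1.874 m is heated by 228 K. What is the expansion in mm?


Thermal expansion formula: dL = alpha * L0 * dT
  dL = (6 x 10^-6) * 1.874 * 228 = 0.00256363 m
Convert to mm: 0.00256363 * 1000 = 2.5636 mm

2.5636 mm


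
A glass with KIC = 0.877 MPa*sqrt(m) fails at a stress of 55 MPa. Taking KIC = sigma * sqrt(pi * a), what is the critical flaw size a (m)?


Rearrange KIC = sigma * sqrt(pi * a):
  sqrt(pi * a) = KIC / sigma
  sqrt(pi * a) = 0.877 / 55 = 0.015945
  a = (KIC / sigma)^2 / pi
  a = 0.015945^2 / pi = 0.0000809 m

0.0000809 m


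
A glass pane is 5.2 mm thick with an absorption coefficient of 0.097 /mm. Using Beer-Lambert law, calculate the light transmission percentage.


Beer-Lambert law: T = exp(-alpha * thickness)
  exponent = -0.097 * 5.2 = -0.5044
  T = exp(-0.5044) = 0.6039
  Percentage = 0.6039 * 100 = 60.39%

60.39%


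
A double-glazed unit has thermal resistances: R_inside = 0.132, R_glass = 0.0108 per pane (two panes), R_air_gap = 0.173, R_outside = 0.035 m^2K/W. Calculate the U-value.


Total thermal resistance (series):
  R_total = R_in + R_glass + R_air + R_glass + R_out
  R_total = 0.132 + 0.0108 + 0.173 + 0.0108 + 0.035 = 0.3616 m^2K/W
U-value = 1 / R_total = 1 / 0.3616 = 2.765 W/m^2K

2.765 W/m^2K


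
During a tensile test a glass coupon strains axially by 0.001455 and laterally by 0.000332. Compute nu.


Poisson's ratio: nu = lateral strain / axial strain
  nu = 0.000332 / 0.001455 = 0.2282

0.2282


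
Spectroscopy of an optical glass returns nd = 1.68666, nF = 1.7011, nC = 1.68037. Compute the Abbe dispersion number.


Abbe number formula: Vd = (nd - 1) / (nF - nC)
  nd - 1 = 1.68666 - 1 = 0.68666
  nF - nC = 1.7011 - 1.68037 = 0.02073
  Vd = 0.68666 / 0.02073 = 33.12

33.12


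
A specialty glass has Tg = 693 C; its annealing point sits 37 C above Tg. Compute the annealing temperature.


The annealing temperature is Tg plus the offset:
  T_anneal = 693 + 37 = 730 C

730 C


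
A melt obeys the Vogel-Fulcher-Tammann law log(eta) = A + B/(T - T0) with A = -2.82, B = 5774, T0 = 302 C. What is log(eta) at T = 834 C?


VFT equation: log(eta) = A + B / (T - T0)
  T - T0 = 834 - 302 = 532
  B / (T - T0) = 5774 / 532 = 10.853
  log(eta) = -2.82 + 10.853 = 8.033

8.033


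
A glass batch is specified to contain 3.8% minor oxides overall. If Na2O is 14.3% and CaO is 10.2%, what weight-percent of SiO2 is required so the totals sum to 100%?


Known pieces sum to 100%:
  SiO2 = 100 - (others + Na2O + CaO)
  SiO2 = 100 - (3.8 + 14.3 + 10.2) = 71.7%

71.7%


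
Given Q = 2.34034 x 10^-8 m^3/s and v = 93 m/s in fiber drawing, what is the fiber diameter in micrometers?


Cross-sectional area from continuity:
  A = Q / v = 2.34034 x 10^-8 / 93 = 2.516495 x 10^-10 m^2
Diameter from circular cross-section:
  d = sqrt(4A / pi) * 10^6 (m -> um)
  d = sqrt(4 * 2.516495 x 10^-10 / pi) * 10^6 = 17.9 um

17.9 um


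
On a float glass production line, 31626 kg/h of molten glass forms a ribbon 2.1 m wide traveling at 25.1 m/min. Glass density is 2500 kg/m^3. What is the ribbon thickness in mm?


Ribbon cross-section from mass balance:
  Volume rate = throughput / density = 31626 / 2500 = 12.6504 m^3/h
  thickness = volume rate / (speed * 60 * width), i.e.
  thickness = throughput / (60 * speed * width * density) * 1000
  thickness = 31626 / (60 * 25.1 * 2.1 * 2500) * 1000 = 4.0 mm

4.0 mm


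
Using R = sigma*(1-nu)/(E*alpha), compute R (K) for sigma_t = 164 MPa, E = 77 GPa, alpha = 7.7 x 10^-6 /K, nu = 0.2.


Thermal shock resistance: R = sigma * (1 - nu) / (E * alpha)
  Numerator = 164 * (1 - 0.2) = 131.2
  Denominator = 77 * 1000 * (7.7 x 10^-6) = 0.5929
  R = 131.2 / 0.5929 = 221.3 K

221.3 K


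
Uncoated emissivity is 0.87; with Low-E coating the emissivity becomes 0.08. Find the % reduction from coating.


Percentage reduction = (1 - coated/uncoated) * 100
  Ratio = 0.08 / 0.87 = 0.092
  Reduction = (1 - 0.092) * 100 = 90.8%

90.8%


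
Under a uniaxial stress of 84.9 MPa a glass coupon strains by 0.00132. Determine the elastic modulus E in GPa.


Young's modulus: E = stress / strain
  E = 84.9 MPa / 0.00132 = 64318.18 MPa
Convert to GPa: 64318.18 / 1000 = 64.32 GPa

64.32 GPa


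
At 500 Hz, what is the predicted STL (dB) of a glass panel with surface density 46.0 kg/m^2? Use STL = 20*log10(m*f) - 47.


Mass law: STL = 20 * log10(m * f) - 47
  m * f = 46.0 * 500 = 23000
  log10(23000) = 4.36173
  STL = 20 * 4.36173 - 47 = 87.2346 - 47 = 40.2 dB

40.2 dB


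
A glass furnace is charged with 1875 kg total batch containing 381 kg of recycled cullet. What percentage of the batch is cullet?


Cullet ratio = (cullet mass / total batch mass) * 100
  Ratio = 381 / 1875 * 100 = 20.32%

20.32%


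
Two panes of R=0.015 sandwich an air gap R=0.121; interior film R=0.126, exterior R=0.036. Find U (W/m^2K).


Total thermal resistance (series):
  R_total = R_in + R_glass + R_air + R_glass + R_out
  R_total = 0.126 + 0.015 + 0.121 + 0.015 + 0.036 = 0.313 m^2K/W
U-value = 1 / R_total = 1 / 0.313 = 3.195 W/m^2K

3.195 W/m^2K


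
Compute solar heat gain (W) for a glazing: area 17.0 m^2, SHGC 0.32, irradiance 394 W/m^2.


Solar heat gain: Q = Area * SHGC * Irradiance
  Q = 17.0 * 0.32 * 394 = 2143.4 W

2143.4 W


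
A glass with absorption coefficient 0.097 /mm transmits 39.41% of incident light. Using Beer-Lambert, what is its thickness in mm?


Rearrange T = exp(-alpha * thickness):
  thickness = -ln(T) / alpha
  T = 39.41/100 = 0.3941
  ln(T) = -0.93115
  -ln(T) = 0.93115
  thickness = 0.93115 / 0.097 = 9.6 mm

9.6 mm


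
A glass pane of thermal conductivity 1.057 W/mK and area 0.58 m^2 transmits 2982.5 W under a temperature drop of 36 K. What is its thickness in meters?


Fourier's law: t = k * A * dT / Q
  t = 1.057 * 0.58 * 36 / 2982.5
  t = 22.07016 / 2982.5 = 0.0074 m

0.0074 m


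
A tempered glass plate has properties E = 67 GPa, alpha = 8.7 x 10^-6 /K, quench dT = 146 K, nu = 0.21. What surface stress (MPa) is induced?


Tempering stress: sigma = E * alpha * dT / (1 - nu)
  E (MPa) = 67 * 1000 = 67000
  Numerator = 67000 * (8.7 x 10^-6) * 146 = 85.1034
  Denominator = 1 - 0.21 = 0.79
  sigma = 85.1034 / 0.79 = 107.7 MPa

107.7 MPa


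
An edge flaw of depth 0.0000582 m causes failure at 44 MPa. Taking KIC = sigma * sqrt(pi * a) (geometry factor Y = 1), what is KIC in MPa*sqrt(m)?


Fracture toughness: KIC = sigma * sqrt(pi * a)
  pi * a = pi * 0.0000582 = 0.000182841
  sqrt(pi * a) = 0.013522
  KIC = 44 * 0.013522 = 0.595 MPa*sqrt(m)

0.595 MPa*sqrt(m)


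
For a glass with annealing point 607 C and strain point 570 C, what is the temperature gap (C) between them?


Gap = T_anneal - T_strain:
  gap = 607 - 570 = 37 C

37 C


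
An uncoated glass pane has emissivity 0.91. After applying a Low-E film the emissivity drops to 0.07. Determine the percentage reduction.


Percentage reduction = (1 - coated/uncoated) * 100
  Ratio = 0.07 / 0.91 = 0.0769
  Reduction = (1 - 0.0769) * 100 = 92.3%

92.3%


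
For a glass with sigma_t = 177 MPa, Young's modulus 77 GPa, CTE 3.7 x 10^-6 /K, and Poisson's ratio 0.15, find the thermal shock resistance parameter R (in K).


Thermal shock resistance: R = sigma * (1 - nu) / (E * alpha)
  Numerator = 177 * (1 - 0.15) = 150.45
  Denominator = 77 * 1000 * (3.7 x 10^-6) = 0.2849
  R = 150.45 / 0.2849 = 528.1 K

528.1 K


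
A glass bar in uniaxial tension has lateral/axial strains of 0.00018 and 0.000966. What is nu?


Poisson's ratio: nu = lateral strain / axial strain
  nu = 0.00018 / 0.000966 = 0.1863

0.1863


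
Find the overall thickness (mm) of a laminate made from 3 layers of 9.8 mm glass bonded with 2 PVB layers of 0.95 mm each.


Total thickness = glass contribution + PVB contribution
  Glass: 3 * 9.8 = 29.4 mm
  PVB: 2 * 0.95 = 1.9 mm
  Total = 29.4 + 1.9 = 31.3 mm

31.3 mm


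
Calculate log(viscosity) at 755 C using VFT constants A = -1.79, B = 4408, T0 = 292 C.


VFT equation: log(eta) = A + B / (T - T0)
  T - T0 = 755 - 292 = 463
  B / (T - T0) = 4408 / 463 = 9.521
  log(eta) = -1.79 + 9.521 = 7.731

7.731


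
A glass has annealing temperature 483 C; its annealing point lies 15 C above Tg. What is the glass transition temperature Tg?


Rearrange T_anneal = Tg + offset for Tg:
  Tg = T_anneal - offset = 483 - 15 = 468 C

468 C


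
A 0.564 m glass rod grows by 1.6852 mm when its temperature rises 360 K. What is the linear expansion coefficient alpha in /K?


Rearrange dL = alpha * L0 * dT for alpha:
  alpha = dL / (L0 * dT)
  alpha = (1.6852 / 1000) / (0.564 * 360) = 0.0000083 /K = 8.3 x 10^-6 /K

8.3 x 10^-6 /K


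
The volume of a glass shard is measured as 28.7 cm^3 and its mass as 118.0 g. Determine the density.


Use the definition of density:
  rho = mass / volume
  rho = 118.0 / 28.7 = 4.111 g/cm^3

4.111 g/cm^3


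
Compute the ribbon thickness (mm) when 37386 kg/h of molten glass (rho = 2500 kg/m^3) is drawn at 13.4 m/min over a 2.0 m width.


Ribbon cross-section from mass balance:
  Volume rate = throughput / density = 37386 / 2500 = 14.9544 m^3/h
  thickness = volume rate / (speed * 60 * width), i.e.
  thickness = throughput / (60 * speed * width * density) * 1000
  thickness = 37386 / (60 * 13.4 * 2.0 * 2500) * 1000 = 9.3 mm

9.3 mm


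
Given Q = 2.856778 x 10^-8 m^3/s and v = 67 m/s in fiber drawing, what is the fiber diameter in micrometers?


Cross-sectional area from continuity:
  A = Q / v = 2.856778 x 10^-8 / 67 = 4.263848 x 10^-10 m^2
Diameter from circular cross-section:
  d = sqrt(4A / pi) * 10^6 (m -> um)
  d = sqrt(4 * 4.263848 x 10^-10 / pi) * 10^6 = 23.3 um

23.3 um


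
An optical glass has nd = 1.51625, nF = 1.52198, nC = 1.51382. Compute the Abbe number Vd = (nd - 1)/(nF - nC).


Abbe number formula: Vd = (nd - 1) / (nF - nC)
  nd - 1 = 1.51625 - 1 = 0.51625
  nF - nC = 1.52198 - 1.51382 = 0.00816
  Vd = 0.51625 / 0.00816 = 63.27

63.27


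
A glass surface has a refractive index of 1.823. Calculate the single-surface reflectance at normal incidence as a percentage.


Fresnel reflectance at normal incidence:
  R = ((n - 1)/(n + 1))^2
  (n - 1)/(n + 1) = (1.823 - 1)/(1.823 + 1) = 0.291534
  R = 0.291534^2 = 0.0849921
  R(%) = 0.0849921 * 100 = 8.499%

8.499%


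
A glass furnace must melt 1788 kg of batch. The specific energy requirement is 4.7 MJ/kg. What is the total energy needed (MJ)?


Total energy = mass * specific energy
  E = 1788 * 4.7 = 8403.6 MJ

8403.6 MJ


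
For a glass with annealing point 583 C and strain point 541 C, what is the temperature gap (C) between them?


Gap = T_anneal - T_strain:
  gap = 583 - 541 = 42 C

42 C


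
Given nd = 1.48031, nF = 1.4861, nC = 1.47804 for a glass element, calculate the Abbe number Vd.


Abbe number formula: Vd = (nd - 1) / (nF - nC)
  nd - 1 = 1.48031 - 1 = 0.48031
  nF - nC = 1.4861 - 1.47804 = 0.00806
  Vd = 0.48031 / 0.00806 = 59.59

59.59


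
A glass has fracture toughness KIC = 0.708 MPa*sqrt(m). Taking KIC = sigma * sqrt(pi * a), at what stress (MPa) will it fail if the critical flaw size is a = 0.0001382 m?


Rearrange KIC = sigma * sqrt(pi * a):
  sigma = KIC / sqrt(pi * a)
  sqrt(pi * 0.0001382) = 0.020837
  sigma = 0.708 / 0.020837 = 33.98 MPa

33.98 MPa


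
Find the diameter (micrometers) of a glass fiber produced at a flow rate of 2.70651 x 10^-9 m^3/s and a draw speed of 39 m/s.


Cross-sectional area from continuity:
  A = Q / v = 2.70651 x 10^-9 / 39 = 6.939769 x 10^-11 m^2
Diameter from circular cross-section:
  d = sqrt(4A / pi) * 10^6 (m -> um)
  d = sqrt(4 * 6.939769 x 10^-11 / pi) * 10^6 = 9.4 um

9.4 um


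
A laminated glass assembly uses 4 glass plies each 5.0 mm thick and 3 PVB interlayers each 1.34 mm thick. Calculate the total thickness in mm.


Total thickness = glass contribution + PVB contribution
  Glass: 4 * 5.0 = 20.0 mm
  PVB: 3 * 1.34 = 4.02 mm
  Total = 20.0 + 4.02 = 24.02 mm

24.02 mm


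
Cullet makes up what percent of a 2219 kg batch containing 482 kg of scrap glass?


Cullet ratio = (cullet mass / total batch mass) * 100
  Ratio = 482 / 2219 * 100 = 21.72%

21.72%


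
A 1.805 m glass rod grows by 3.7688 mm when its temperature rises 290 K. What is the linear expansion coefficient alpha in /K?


Rearrange dL = alpha * L0 * dT for alpha:
  alpha = dL / (L0 * dT)
  alpha = (3.7688 / 1000) / (1.805 * 290) = 0.0000072 /K = 7.2 x 10^-6 /K

7.2 x 10^-6 /K


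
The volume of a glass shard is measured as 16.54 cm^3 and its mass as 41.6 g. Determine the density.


Use the definition of density:
  rho = mass / volume
  rho = 41.6 / 16.54 = 2.515 g/cm^3

2.515 g/cm^3


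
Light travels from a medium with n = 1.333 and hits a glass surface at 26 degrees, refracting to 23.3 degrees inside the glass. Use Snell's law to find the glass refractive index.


Apply Snell's law: n1 * sin(theta1) = n2 * sin(theta2)
  n2 = n1 * sin(theta1) / sin(theta2)
  sin(26) = 0.438371
  sin(23.3) = 0.395546
  n2 = 1.333 * 0.438371 / 0.395546 = 1.4773

1.4773


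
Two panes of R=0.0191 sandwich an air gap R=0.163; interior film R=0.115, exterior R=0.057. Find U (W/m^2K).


Total thermal resistance (series):
  R_total = R_in + R_glass + R_air + R_glass + R_out
  R_total = 0.115 + 0.0191 + 0.163 + 0.0191 + 0.057 = 0.3732 m^2K/W
U-value = 1 / R_total = 1 / 0.3732 = 2.68 W/m^2K

2.68 W/m^2K


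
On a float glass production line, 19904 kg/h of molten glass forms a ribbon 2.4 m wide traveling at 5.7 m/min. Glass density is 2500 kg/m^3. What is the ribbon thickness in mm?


Ribbon cross-section from mass balance:
  Volume rate = throughput / density = 19904 / 2500 = 7.9616 m^3/h
  thickness = volume rate / (speed * 60 * width), i.e.
  thickness = throughput / (60 * speed * width * density) * 1000
  thickness = 19904 / (60 * 5.7 * 2.4 * 2500) * 1000 = 9.7 mm

9.7 mm


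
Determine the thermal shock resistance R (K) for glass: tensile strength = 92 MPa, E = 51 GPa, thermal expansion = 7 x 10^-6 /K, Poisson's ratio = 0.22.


Thermal shock resistance: R = sigma * (1 - nu) / (E * alpha)
  Numerator = 92 * (1 - 0.22) = 71.76
  Denominator = 51 * 1000 * (7 x 10^-6) = 0.357
  R = 71.76 / 0.357 = 201.0 K

201.0 K


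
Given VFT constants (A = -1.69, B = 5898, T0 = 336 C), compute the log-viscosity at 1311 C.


VFT equation: log(eta) = A + B / (T - T0)
  T - T0 = 1311 - 336 = 975
  B / (T - T0) = 5898 / 975 = 6.049
  log(eta) = -1.69 + 6.049 = 4.359

4.359


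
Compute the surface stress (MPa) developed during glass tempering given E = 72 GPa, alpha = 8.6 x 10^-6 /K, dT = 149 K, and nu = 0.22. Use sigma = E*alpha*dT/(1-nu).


Tempering stress: sigma = E * alpha * dT / (1 - nu)
  E (MPa) = 72 * 1000 = 72000
  Numerator = 72000 * (8.6 x 10^-6) * 149 = 92.2608
  Denominator = 1 - 0.22 = 0.78
  sigma = 92.2608 / 0.78 = 118.3 MPa

118.3 MPa


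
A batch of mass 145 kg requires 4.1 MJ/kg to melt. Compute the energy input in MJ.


Total energy = mass * specific energy
  E = 145 * 4.1 = 594.5 MJ

594.5 MJ


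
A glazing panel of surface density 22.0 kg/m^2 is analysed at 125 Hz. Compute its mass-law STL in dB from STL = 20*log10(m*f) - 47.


Mass law: STL = 20 * log10(m * f) - 47
  m * f = 22.0 * 125 = 2750
  log10(2750) = 3.43933
  STL = 20 * 3.43933 - 47 = 68.7866 - 47 = 21.8 dB

21.8 dB


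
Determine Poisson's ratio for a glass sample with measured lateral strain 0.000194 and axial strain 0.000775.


Poisson's ratio: nu = lateral strain / axial strain
  nu = 0.000194 / 0.000775 = 0.2503

0.2503


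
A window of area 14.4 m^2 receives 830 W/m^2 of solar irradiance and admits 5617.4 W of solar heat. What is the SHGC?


Rearrange Q = Area * SHGC * Irradiance:
  SHGC = Q / (Area * Irradiance)
  SHGC = 5617.4 / (14.4 * 830) = 0.47

0.47


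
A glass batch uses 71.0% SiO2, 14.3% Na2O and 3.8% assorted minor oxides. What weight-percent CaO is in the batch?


Pieces sum to 100%:
  CaO = 100 - (SiO2 + Na2O + others)
  CaO = 100 - (71.0 + 14.3 + 3.8) = 10.9%

10.9%


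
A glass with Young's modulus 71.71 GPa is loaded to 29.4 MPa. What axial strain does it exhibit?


Rearrange E = sigma / epsilon:
  epsilon = sigma / E
  E (MPa) = 71.71 * 1000 = 71710
  epsilon = 29.4 / 71710 = 0.00041

0.00041


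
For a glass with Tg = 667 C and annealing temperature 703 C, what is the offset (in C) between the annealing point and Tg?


Offset = T_anneal - Tg:
  offset = 703 - 667 = 36 C

36 C


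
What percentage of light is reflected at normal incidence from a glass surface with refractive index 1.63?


Fresnel reflectance at normal incidence:
  R = ((n - 1)/(n + 1))^2
  (n - 1)/(n + 1) = (1.63 - 1)/(1.63 + 1) = 0.239544
  R = 0.239544^2 = 0.0573813
  R(%) = 0.0573813 * 100 = 5.738%

5.738%


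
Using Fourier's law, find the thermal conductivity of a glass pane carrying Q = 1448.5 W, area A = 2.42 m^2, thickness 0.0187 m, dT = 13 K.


Fourier's law rearranged: k = Q * t / (A * dT)
  Numerator = 1448.5 * 0.0187 = 27.08695
  Denominator = 2.42 * 13 = 31.46
  k = 27.08695 / 31.46 = 0.861 W/mK

0.861 W/mK


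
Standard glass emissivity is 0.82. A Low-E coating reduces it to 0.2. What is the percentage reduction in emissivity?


Percentage reduction = (1 - coated/uncoated) * 100
  Ratio = 0.2 / 0.82 = 0.2439
  Reduction = (1 - 0.2439) * 100 = 75.6%

75.6%


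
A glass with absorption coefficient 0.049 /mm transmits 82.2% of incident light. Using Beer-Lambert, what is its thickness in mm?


Rearrange T = exp(-alpha * thickness):
  thickness = -ln(T) / alpha
  T = 82.2/100 = 0.822
  ln(T) = -0.19601
  -ln(T) = 0.19601
  thickness = 0.19601 / 0.049 = 4.0 mm

4.0 mm


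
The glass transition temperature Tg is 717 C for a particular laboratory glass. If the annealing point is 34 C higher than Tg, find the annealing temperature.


The annealing temperature is Tg plus the offset:
  T_anneal = 717 + 34 = 751 C

751 C


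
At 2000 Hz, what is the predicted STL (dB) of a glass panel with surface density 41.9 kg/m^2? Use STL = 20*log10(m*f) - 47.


Mass law: STL = 20 * log10(m * f) - 47
  m * f = 41.9 * 2000 = 83800
  log10(83800) = 4.92324
  STL = 20 * 4.92324 - 47 = 98.4648 - 47 = 51.5 dB

51.5 dB


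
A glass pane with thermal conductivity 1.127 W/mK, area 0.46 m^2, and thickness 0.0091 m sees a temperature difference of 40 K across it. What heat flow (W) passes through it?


Fourier's law: Q = k * A * dT / t
  Q = 1.127 * 0.46 * 40 / 0.0091
  Q = 20.7368 / 0.0091 = 2278.8 W

2278.8 W


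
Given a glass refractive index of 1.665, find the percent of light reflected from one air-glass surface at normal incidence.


Fresnel reflectance at normal incidence:
  R = ((n - 1)/(n + 1))^2
  (n - 1)/(n + 1) = (1.665 - 1)/(1.665 + 1) = 0.249531
  R = 0.249531^2 = 0.0622657
  R(%) = 0.0622657 * 100 = 6.227%

6.227%


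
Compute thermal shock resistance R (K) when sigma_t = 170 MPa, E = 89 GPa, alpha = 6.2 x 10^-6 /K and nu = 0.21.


Thermal shock resistance: R = sigma * (1 - nu) / (E * alpha)
  Numerator = 170 * (1 - 0.21) = 134.3
  Denominator = 89 * 1000 * (6.2 x 10^-6) = 0.5518
  R = 134.3 / 0.5518 = 243.4 K

243.4 K


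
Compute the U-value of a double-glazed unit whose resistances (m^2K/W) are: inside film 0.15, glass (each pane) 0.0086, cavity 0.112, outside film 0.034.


Total thermal resistance (series):
  R_total = R_in + R_glass + R_air + R_glass + R_out
  R_total = 0.15 + 0.0086 + 0.112 + 0.0086 + 0.034 = 0.3132 m^2K/W
U-value = 1 / R_total = 1 / 0.3132 = 3.193 W/m^2K

3.193 W/m^2K


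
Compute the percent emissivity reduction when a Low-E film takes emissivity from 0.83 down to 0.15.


Percentage reduction = (1 - coated/uncoated) * 100
  Ratio = 0.15 / 0.83 = 0.1807
  Reduction = (1 - 0.1807) * 100 = 81.9%

81.9%


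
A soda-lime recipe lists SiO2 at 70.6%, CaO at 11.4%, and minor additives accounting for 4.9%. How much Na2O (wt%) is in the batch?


Pieces sum to 100%:
  Na2O = 100 - (SiO2 + CaO + others)
  Na2O = 100 - (70.6 + 11.4 + 4.9) = 13.1%

13.1%


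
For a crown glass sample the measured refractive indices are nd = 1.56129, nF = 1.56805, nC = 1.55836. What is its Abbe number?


Abbe number formula: Vd = (nd - 1) / (nF - nC)
  nd - 1 = 1.56129 - 1 = 0.56129
  nF - nC = 1.56805 - 1.55836 = 0.00969
  Vd = 0.56129 / 0.00969 = 57.92

57.92


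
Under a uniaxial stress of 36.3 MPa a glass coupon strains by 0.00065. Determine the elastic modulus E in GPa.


Young's modulus: E = stress / strain
  E = 36.3 MPa / 0.00065 = 55846.15 MPa
Convert to GPa: 55846.15 / 1000 = 55.85 GPa

55.85 GPa


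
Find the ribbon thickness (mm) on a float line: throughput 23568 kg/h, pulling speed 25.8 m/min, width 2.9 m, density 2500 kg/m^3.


Ribbon cross-section from mass balance:
  Volume rate = throughput / density = 23568 / 2500 = 9.4272 m^3/h
  thickness = volume rate / (speed * 60 * width), i.e.
  thickness = throughput / (60 * speed * width * density) * 1000
  thickness = 23568 / (60 * 25.8 * 2.9 * 2500) * 1000 = 2.1 mm

2.1 mm


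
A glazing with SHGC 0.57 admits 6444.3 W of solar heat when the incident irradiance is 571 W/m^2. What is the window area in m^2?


Rearrange Q = Area * SHGC * Irradiance:
  Area = Q / (SHGC * Irradiance)
  Area = 6444.3 / (0.57 * 571) = 19.8 m^2

19.8 m^2


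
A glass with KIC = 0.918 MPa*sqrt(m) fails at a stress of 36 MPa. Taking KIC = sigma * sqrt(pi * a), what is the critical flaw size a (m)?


Rearrange KIC = sigma * sqrt(pi * a):
  sqrt(pi * a) = KIC / sigma
  sqrt(pi * a) = 0.918 / 36 = 0.0255
  a = (KIC / sigma)^2 / pi
  a = 0.0255^2 / pi = 0.000207 m

0.000207 m


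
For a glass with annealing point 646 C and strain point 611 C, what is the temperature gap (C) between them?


Gap = T_anneal - T_strain:
  gap = 646 - 611 = 35 C

35 C


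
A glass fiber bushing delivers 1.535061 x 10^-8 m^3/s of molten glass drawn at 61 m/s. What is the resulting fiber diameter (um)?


Cross-sectional area from continuity:
  A = Q / v = 1.535061 x 10^-8 / 61 = 2.516493 x 10^-10 m^2
Diameter from circular cross-section:
  d = sqrt(4A / pi) * 10^6 (m -> um)
  d = sqrt(4 * 2.516493 x 10^-10 / pi) * 10^6 = 17.9 um

17.9 um


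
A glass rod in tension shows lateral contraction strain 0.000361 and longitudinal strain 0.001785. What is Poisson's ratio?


Poisson's ratio: nu = lateral strain / axial strain
  nu = 0.000361 / 0.001785 = 0.2022

0.2022


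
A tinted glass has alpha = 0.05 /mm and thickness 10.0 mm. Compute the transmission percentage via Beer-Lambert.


Beer-Lambert law: T = exp(-alpha * thickness)
  exponent = -0.05 * 10.0 = -0.5
  T = exp(-0.5) = 0.6065
  Percentage = 0.6065 * 100 = 60.65%

60.65%


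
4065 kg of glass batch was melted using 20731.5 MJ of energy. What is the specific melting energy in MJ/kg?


Rearrange E = m * s for s:
  s = E / m
  s = 20731.5 / 4065 = 5.1 MJ/kg

5.1 MJ/kg


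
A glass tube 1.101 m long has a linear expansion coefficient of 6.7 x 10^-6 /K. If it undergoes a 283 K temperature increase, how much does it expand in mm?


Thermal expansion formula: dL = alpha * L0 * dT
  dL = (6.7 x 10^-6) * 1.101 * 283 = 0.00208761 m
Convert to mm: 0.00208761 * 1000 = 2.0876 mm

2.0876 mm


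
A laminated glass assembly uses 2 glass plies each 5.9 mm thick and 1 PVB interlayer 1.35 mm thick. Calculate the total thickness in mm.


Total thickness = glass contribution + PVB contribution
  Glass: 2 * 5.9 = 11.8 mm
  PVB: 1 * 1.35 = 1.35 mm
  Total = 11.8 + 1.35 = 13.15 mm

13.15 mm


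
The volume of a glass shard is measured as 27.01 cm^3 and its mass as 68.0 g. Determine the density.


Use the definition of density:
  rho = mass / volume
  rho = 68.0 / 27.01 = 2.518 g/cm^3

2.518 g/cm^3


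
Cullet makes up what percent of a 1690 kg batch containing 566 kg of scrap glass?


Cullet ratio = (cullet mass / total batch mass) * 100
  Ratio = 566 / 1690 * 100 = 33.49%

33.49%


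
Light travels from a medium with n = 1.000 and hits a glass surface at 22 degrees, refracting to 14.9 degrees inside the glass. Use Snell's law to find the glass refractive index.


Apply Snell's law: n1 * sin(theta1) = n2 * sin(theta2)
  n2 = n1 * sin(theta1) / sin(theta2)
  sin(22) = 0.374607
  sin(14.9) = 0.257133
  n2 = 1.000 * 0.374607 / 0.257133 = 1.4569

1.4569


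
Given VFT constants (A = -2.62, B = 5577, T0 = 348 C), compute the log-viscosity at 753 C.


VFT equation: log(eta) = A + B / (T - T0)
  T - T0 = 753 - 348 = 405
  B / (T - T0) = 5577 / 405 = 13.77
  log(eta) = -2.62 + 13.77 = 11.15

11.15


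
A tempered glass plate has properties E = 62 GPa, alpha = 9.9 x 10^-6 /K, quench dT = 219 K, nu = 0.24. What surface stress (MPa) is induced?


Tempering stress: sigma = E * alpha * dT / (1 - nu)
  E (MPa) = 62 * 1000 = 62000
  Numerator = 62000 * (9.9 x 10^-6) * 219 = 134.4222
  Denominator = 1 - 0.24 = 0.76
  sigma = 134.4222 / 0.76 = 176.9 MPa

176.9 MPa


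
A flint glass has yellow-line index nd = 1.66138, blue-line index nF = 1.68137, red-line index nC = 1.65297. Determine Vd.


Abbe number formula: Vd = (nd - 1) / (nF - nC)
  nd - 1 = 1.66138 - 1 = 0.66138
  nF - nC = 1.68137 - 1.65297 = 0.0284
  Vd = 0.66138 / 0.0284 = 23.29

23.29


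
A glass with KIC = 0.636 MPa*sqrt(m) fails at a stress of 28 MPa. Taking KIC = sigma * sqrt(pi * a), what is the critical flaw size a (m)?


Rearrange KIC = sigma * sqrt(pi * a):
  sqrt(pi * a) = KIC / sigma
  sqrt(pi * a) = 0.636 / 28 = 0.022714
  a = (KIC / sigma)^2 / pi
  a = 0.022714^2 / pi = 0.0001642 m

0.0001642 m


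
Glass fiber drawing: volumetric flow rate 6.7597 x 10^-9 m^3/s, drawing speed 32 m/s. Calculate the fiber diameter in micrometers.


Cross-sectional area from continuity:
  A = Q / v = 6.7597 x 10^-9 / 32 = 2.112406 x 10^-10 m^2
Diameter from circular cross-section:
  d = sqrt(4A / pi) * 10^6 (m -> um)
  d = sqrt(4 * 2.112406 x 10^-10 / pi) * 10^6 = 16.4 um

16.4 um


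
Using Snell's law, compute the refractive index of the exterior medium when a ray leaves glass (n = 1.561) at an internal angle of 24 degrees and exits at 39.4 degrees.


Apply Snell's law: n1 * sin(theta1) = n2 * sin(theta2)
  n2 = n1 * sin(theta1) / sin(theta2)
  sin(24) = 0.406737
  sin(39.4) = 0.634731
  n2 = 1.561 * 0.406737 / 0.634731 = 1.0003

1.0003


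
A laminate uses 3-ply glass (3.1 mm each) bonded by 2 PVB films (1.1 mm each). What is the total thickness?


Total thickness = glass contribution + PVB contribution
  Glass: 3 * 3.1 = 9.3 mm
  PVB: 2 * 1.1 = 2.2 mm
  Total = 9.3 + 2.2 = 11.5 mm

11.5 mm


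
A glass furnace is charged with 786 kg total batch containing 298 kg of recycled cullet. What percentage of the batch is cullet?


Cullet ratio = (cullet mass / total batch mass) * 100
  Ratio = 298 / 786 * 100 = 37.91%

37.91%


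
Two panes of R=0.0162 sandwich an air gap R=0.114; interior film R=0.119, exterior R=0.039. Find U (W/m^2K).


Total thermal resistance (series):
  R_total = R_in + R_glass + R_air + R_glass + R_out
  R_total = 0.119 + 0.0162 + 0.114 + 0.0162 + 0.039 = 0.3044 m^2K/W
U-value = 1 / R_total = 1 / 0.3044 = 3.285 W/m^2K

3.285 W/m^2K


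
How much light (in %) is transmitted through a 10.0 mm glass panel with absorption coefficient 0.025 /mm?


Beer-Lambert law: T = exp(-alpha * thickness)
  exponent = -0.025 * 10.0 = -0.25
  T = exp(-0.25) = 0.7788
  Percentage = 0.7788 * 100 = 77.88%

77.88%


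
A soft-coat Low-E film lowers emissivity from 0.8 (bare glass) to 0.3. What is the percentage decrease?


Percentage reduction = (1 - coated/uncoated) * 100
  Ratio = 0.3 / 0.8 = 0.375
  Reduction = (1 - 0.375) * 100 = 62.5%

62.5%


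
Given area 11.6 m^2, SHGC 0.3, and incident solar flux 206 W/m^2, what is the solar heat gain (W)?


Solar heat gain: Q = Area * SHGC * Irradiance
  Q = 11.6 * 0.3 * 206 = 716.9 W

716.9 W


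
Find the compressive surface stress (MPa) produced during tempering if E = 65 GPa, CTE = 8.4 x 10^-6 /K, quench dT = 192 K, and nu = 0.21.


Tempering stress: sigma = E * alpha * dT / (1 - nu)
  E (MPa) = 65 * 1000 = 65000
  Numerator = 65000 * (8.4 x 10^-6) * 192 = 104.832
  Denominator = 1 - 0.21 = 0.79
  sigma = 104.832 / 0.79 = 132.7 MPa

132.7 MPa


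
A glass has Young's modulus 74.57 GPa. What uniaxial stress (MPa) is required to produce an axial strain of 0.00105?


Rearrange E = sigma / epsilon:
  sigma = E * epsilon
  E (MPa) = 74.57 * 1000 = 74570
  sigma = 74570 * 0.00105 = 78.3 MPa

78.3 MPa


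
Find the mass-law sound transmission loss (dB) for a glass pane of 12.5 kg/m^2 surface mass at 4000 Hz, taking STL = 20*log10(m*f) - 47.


Mass law: STL = 20 * log10(m * f) - 47
  m * f = 12.5 * 4000 = 50000
  log10(50000) = 4.69897
  STL = 20 * 4.69897 - 47 = 93.9794 - 47 = 47.0 dB

47.0 dB


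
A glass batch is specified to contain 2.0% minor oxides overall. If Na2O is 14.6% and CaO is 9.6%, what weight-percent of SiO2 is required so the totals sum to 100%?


Known pieces sum to 100%:
  SiO2 = 100 - (others + Na2O + CaO)
  SiO2 = 100 - (2.0 + 14.6 + 9.6) = 73.8%

73.8%


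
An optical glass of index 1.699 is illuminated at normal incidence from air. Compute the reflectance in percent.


Fresnel reflectance at normal incidence:
  R = ((n - 1)/(n + 1))^2
  (n - 1)/(n + 1) = (1.699 - 1)/(1.699 + 1) = 0.258985
  R = 0.258985^2 = 0.0670732
  R(%) = 0.0670732 * 100 = 6.707%

6.707%


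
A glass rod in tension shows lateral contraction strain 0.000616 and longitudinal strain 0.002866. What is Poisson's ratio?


Poisson's ratio: nu = lateral strain / axial strain
  nu = 0.000616 / 0.002866 = 0.2149

0.2149


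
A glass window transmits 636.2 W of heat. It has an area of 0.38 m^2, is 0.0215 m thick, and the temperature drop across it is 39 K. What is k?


Fourier's law rearranged: k = Q * t / (A * dT)
  Numerator = 636.2 * 0.0215 = 13.6783
  Denominator = 0.38 * 39 = 14.82
  k = 13.6783 / 14.82 = 0.923 W/mK

0.923 W/mK


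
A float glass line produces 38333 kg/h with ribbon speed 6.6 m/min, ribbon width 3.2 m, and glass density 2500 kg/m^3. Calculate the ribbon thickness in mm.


Ribbon cross-section from mass balance:
  Volume rate = throughput / density = 38333 / 2500 = 15.3332 m^3/h
  thickness = volume rate / (speed * 60 * width), i.e.
  thickness = throughput / (60 * speed * width * density) * 1000
  thickness = 38333 / (60 * 6.6 * 3.2 * 2500) * 1000 = 12.1 mm

12.1 mm


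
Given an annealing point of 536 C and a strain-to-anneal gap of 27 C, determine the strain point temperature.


Strain point = annealing point - difference:
  T_strain = 536 - 27 = 509 C

509 C


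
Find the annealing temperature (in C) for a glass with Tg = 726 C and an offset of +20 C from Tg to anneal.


The annealing temperature is Tg plus the offset:
  T_anneal = 726 + 20 = 746 C

746 C


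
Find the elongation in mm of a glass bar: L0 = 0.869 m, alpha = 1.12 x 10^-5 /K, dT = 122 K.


Thermal expansion formula: dL = alpha * L0 * dT
  dL = (1.12 x 10^-5) * 0.869 * 122 = 0.0011874 m
Convert to mm: 0.0011874 * 1000 = 1.1874 mm

1.1874 mm


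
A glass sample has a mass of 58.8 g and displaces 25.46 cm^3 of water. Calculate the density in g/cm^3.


Use the definition of density:
  rho = mass / volume
  rho = 58.8 / 25.46 = 2.31 g/cm^3

2.31 g/cm^3


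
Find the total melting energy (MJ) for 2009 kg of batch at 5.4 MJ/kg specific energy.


Total energy = mass * specific energy
  E = 2009 * 5.4 = 10848.6 MJ

10848.6 MJ


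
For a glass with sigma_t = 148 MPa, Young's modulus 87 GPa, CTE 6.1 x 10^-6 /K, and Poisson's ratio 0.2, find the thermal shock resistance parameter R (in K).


Thermal shock resistance: R = sigma * (1 - nu) / (E * alpha)
  Numerator = 148 * (1 - 0.2) = 118.4
  Denominator = 87 * 1000 * (6.1 x 10^-6) = 0.5307
  R = 118.4 / 0.5307 = 223.1 K

223.1 K


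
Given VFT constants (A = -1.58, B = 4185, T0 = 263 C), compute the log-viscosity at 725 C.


VFT equation: log(eta) = A + B / (T - T0)
  T - T0 = 725 - 263 = 462
  B / (T - T0) = 4185 / 462 = 9.058
  log(eta) = -1.58 + 9.058 = 7.478

7.478


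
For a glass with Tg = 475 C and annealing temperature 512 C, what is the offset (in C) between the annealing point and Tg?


Offset = T_anneal - Tg:
  offset = 512 - 475 = 37 C

37 C


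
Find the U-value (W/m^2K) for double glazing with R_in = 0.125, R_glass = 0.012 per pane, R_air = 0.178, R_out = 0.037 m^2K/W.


Total thermal resistance (series):
  R_total = R_in + R_glass + R_air + R_glass + R_out
  R_total = 0.125 + 0.012 + 0.178 + 0.012 + 0.037 = 0.364 m^2K/W
U-value = 1 / R_total = 1 / 0.364 = 2.747 W/m^2K

2.747 W/m^2K


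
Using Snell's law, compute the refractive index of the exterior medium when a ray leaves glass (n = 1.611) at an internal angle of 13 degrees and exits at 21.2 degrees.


Apply Snell's law: n1 * sin(theta1) = n2 * sin(theta2)
  n2 = n1 * sin(theta1) / sin(theta2)
  sin(13) = 0.224951
  sin(21.2) = 0.361625
  n2 = 1.611 * 0.224951 / 0.361625 = 1.0021

1.0021


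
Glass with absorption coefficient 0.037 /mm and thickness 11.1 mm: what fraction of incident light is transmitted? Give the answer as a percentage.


Beer-Lambert law: T = exp(-alpha * thickness)
  exponent = -0.037 * 11.1 = -0.4107
  T = exp(-0.4107) = 0.6632
  Percentage = 0.6632 * 100 = 66.32%

66.32%


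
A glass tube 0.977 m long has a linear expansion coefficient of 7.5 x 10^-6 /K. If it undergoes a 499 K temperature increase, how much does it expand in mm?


Thermal expansion formula: dL = alpha * L0 * dT
  dL = (7.5 x 10^-6) * 0.977 * 499 = 0.00365642 m
Convert to mm: 0.00365642 * 1000 = 3.6564 mm

3.6564 mm


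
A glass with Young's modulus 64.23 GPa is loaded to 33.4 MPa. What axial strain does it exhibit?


Rearrange E = sigma / epsilon:
  epsilon = sigma / E
  E (MPa) = 64.23 * 1000 = 64230
  epsilon = 33.4 / 64230 = 0.00052

0.00052


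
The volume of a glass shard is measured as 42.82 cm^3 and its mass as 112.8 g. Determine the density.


Use the definition of density:
  rho = mass / volume
  rho = 112.8 / 42.82 = 2.634 g/cm^3

2.634 g/cm^3


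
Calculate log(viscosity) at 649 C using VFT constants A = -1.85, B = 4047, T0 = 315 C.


VFT equation: log(eta) = A + B / (T - T0)
  T - T0 = 649 - 315 = 334
  B / (T - T0) = 4047 / 334 = 12.117
  log(eta) = -1.85 + 12.117 = 10.267

10.267


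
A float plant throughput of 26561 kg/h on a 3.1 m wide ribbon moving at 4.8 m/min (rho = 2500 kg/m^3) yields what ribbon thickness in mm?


Ribbon cross-section from mass balance:
  Volume rate = throughput / density = 26561 / 2500 = 10.6244 m^3/h
  thickness = volume rate / (speed * 60 * width), i.e.
  thickness = throughput / (60 * speed * width * density) * 1000
  thickness = 26561 / (60 * 4.8 * 3.1 * 2500) * 1000 = 11.9 mm

11.9 mm


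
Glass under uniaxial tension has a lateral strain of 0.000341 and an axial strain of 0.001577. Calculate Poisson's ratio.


Poisson's ratio: nu = lateral strain / axial strain
  nu = 0.000341 / 0.001577 = 0.2162

0.2162


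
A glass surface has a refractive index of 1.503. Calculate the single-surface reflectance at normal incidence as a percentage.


Fresnel reflectance at normal incidence:
  R = ((n - 1)/(n + 1))^2
  (n - 1)/(n + 1) = (1.503 - 1)/(1.503 + 1) = 0.200959
  R = 0.200959^2 = 0.0403845
  R(%) = 0.0403845 * 100 = 4.038%

4.038%


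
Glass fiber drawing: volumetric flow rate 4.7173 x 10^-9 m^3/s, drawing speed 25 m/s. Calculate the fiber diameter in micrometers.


Cross-sectional area from continuity:
  A = Q / v = 4.7173 x 10^-9 / 25 = 1.88692 x 10^-10 m^2
Diameter from circular cross-section:
  d = sqrt(4A / pi) * 10^6 (m -> um)
  d = sqrt(4 * 1.88692 x 10^-10 / pi) * 10^6 = 15.5 um

15.5 um


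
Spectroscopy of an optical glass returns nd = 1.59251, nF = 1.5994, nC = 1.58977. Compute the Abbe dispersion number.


Abbe number formula: Vd = (nd - 1) / (nF - nC)
  nd - 1 = 1.59251 - 1 = 0.59251
  nF - nC = 1.5994 - 1.58977 = 0.00963
  Vd = 0.59251 / 0.00963 = 61.53

61.53


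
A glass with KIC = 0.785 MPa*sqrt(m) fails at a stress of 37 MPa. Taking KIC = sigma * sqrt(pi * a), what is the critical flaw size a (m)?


Rearrange KIC = sigma * sqrt(pi * a):
  sqrt(pi * a) = KIC / sigma
  sqrt(pi * a) = 0.785 / 37 = 0.021216
  a = (KIC / sigma)^2 / pi
  a = 0.021216^2 / pi = 0.0001433 m

0.0001433 m


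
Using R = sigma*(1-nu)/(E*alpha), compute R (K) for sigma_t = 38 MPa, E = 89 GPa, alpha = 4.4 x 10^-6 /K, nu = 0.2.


Thermal shock resistance: R = sigma * (1 - nu) / (E * alpha)
  Numerator = 38 * (1 - 0.2) = 30.4
  Denominator = 89 * 1000 * (4.4 x 10^-6) = 0.3916
  R = 30.4 / 0.3916 = 77.6 K

77.6 K


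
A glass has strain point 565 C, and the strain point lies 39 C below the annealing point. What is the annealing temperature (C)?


T_anneal = T_strain + gap:
  T_anneal = 565 + 39 = 604 C

604 C


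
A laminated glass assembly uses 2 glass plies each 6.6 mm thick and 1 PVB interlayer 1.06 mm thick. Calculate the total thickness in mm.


Total thickness = glass contribution + PVB contribution
  Glass: 2 * 6.6 = 13.2 mm
  PVB: 1 * 1.06 = 1.06 mm
  Total = 13.2 + 1.06 = 14.26 mm

14.26 mm


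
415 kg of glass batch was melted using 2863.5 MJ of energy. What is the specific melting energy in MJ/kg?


Rearrange E = m * s for s:
  s = E / m
  s = 2863.5 / 415 = 6.9 MJ/kg

6.9 MJ/kg


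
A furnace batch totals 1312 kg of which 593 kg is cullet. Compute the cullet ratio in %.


Cullet ratio = (cullet mass / total batch mass) * 100
  Ratio = 593 / 1312 * 100 = 45.2%

45.2%


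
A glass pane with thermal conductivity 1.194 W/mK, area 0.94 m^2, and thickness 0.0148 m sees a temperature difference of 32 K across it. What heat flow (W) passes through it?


Fourier's law: Q = k * A * dT / t
  Q = 1.194 * 0.94 * 32 / 0.0148
  Q = 35.91552 / 0.0148 = 2426.7 W

2426.7 W


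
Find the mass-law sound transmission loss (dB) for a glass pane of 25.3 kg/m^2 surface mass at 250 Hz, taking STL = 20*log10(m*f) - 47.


Mass law: STL = 20 * log10(m * f) - 47
  m * f = 25.3 * 250 = 6325
  log10(6325) = 3.80106
  STL = 20 * 3.80106 - 47 = 76.0212 - 47 = 29.0 dB

29.0 dB


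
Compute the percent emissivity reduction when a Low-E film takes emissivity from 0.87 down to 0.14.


Percentage reduction = (1 - coated/uncoated) * 100
  Ratio = 0.14 / 0.87 = 0.1609
  Reduction = (1 - 0.1609) * 100 = 83.9%

83.9%
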